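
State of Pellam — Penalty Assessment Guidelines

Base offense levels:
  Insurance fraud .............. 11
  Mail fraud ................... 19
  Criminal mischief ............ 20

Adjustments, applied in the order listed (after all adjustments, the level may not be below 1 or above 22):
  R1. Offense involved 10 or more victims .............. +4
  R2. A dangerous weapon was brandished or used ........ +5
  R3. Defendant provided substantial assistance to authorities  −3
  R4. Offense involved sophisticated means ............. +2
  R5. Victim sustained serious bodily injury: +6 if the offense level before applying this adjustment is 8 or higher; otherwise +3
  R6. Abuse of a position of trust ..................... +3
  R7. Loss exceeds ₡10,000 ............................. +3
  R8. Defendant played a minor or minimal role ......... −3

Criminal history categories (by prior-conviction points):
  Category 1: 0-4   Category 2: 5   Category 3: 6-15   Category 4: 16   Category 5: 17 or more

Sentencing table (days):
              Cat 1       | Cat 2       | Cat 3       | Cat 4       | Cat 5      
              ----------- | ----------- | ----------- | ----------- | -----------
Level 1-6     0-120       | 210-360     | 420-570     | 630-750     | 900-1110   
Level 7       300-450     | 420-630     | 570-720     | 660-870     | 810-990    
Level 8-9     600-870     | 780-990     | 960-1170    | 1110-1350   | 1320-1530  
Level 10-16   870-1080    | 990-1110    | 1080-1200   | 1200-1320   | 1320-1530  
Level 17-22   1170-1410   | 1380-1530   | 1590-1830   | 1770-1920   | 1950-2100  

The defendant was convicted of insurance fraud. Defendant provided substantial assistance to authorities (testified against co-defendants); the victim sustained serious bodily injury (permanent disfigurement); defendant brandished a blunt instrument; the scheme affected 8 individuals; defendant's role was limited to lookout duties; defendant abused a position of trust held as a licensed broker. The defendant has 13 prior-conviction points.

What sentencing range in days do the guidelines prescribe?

Base offense level for insurance fraud: 11.
R1 does not apply.
R2 applies: 11 + 5 = 16.
R3 applies: 16 − 3 = 13.
R5 applies (level before this adjustment is 13 ≥ 8, so +6): 13 + 6 = 19.
R6 applies: 19 + 3 = 22.
R8 applies: 22 − 3 = 19.
Final offense level: 19.
Criminal history: 13 prior points → Category 3 (6-15).
Level 19 falls in the 17-22 band.
Grid: Level 17-22 × Category 3 = 1590-1830 days.

1590-1830 days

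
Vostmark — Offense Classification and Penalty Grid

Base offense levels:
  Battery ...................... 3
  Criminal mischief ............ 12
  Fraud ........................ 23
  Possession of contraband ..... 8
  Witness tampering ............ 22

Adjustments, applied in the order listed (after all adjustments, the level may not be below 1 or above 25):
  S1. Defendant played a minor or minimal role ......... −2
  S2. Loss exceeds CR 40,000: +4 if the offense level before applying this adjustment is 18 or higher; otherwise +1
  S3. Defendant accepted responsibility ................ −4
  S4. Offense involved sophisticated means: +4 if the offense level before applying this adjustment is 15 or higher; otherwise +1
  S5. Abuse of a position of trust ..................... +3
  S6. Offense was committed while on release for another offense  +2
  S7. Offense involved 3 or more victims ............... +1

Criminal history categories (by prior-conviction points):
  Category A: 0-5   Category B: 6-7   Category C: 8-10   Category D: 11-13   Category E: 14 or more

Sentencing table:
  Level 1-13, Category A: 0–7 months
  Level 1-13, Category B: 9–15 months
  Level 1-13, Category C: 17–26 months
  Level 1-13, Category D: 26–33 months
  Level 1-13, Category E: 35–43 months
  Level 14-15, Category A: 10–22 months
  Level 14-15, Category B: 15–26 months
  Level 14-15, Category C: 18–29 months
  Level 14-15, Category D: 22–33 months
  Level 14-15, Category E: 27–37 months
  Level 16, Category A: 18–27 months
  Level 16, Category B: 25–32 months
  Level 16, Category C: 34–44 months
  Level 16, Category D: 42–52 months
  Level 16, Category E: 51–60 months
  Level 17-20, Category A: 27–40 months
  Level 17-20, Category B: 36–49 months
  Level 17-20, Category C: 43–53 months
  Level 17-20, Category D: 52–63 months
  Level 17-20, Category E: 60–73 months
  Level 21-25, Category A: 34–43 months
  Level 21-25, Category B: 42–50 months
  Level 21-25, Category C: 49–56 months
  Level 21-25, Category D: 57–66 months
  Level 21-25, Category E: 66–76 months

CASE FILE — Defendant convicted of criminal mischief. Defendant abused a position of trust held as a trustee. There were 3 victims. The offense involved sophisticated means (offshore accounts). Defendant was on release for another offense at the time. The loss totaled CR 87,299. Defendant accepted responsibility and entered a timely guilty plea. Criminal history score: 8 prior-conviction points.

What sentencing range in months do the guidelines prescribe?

Base offense level for criminal mischief: 12.
S1 does not apply.
S2 applies (level before this adjustment is 12 < 18, so +1): 12 + 1 = 13.
S3 applies: 13 − 4 = 9.
S4 applies (level before this adjustment is 9 < 15, so +1): 9 + 1 = 10.
S5 applies: 10 + 3 = 13.
S6 applies: 13 + 2 = 15.
S7 applies: 15 + 1 = 16.
Final offense level: 16.
Criminal history: 8 prior points → Category C (8-10).
Level 16 falls in the 16 band.
Grid: Level 16 × Category C = 34-44 months.

34-44 months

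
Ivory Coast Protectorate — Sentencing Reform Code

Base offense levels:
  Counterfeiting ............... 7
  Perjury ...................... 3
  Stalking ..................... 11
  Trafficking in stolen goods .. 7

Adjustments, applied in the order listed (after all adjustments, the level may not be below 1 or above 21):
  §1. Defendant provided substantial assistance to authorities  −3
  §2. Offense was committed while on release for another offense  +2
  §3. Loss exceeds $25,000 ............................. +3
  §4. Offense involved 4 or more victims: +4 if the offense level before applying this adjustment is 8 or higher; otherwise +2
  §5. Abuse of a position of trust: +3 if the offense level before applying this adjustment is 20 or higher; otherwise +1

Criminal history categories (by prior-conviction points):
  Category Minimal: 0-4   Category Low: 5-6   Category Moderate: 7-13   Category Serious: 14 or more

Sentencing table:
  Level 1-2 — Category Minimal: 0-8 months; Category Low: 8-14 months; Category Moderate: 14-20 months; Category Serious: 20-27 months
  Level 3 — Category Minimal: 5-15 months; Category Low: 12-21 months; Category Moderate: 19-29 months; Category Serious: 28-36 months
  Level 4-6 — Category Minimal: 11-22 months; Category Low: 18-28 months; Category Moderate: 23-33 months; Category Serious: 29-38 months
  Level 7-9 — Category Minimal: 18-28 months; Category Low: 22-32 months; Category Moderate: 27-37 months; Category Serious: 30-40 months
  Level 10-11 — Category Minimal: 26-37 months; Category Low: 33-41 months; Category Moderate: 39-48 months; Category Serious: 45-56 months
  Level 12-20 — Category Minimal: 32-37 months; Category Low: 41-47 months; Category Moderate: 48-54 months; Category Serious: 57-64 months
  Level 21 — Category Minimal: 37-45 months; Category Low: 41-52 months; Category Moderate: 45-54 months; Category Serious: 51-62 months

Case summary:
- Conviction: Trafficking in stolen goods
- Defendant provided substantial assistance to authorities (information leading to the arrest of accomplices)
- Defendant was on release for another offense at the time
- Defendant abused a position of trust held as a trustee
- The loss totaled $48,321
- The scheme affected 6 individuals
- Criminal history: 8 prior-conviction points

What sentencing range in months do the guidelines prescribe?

48-54 months

Base offense level for trafficking in stolen goods: 7.
§1 applies: 7 − 3 = 4.
§2 applies: 4 + 2 = 6.
§3 applies: 6 + 3 = 9.
§4 applies (level before this adjustment is 9 ≥ 8, so +4): 9 + 4 = 13.
§5 applies (level before this adjustment is 13 < 20, so +1): 13 + 1 = 14.
Final offense level: 14.
Criminal history: 8 prior points → Category Moderate (7-13).
Level 14 falls in the 12-20 band.
Grid: Level 12-20 × Category Moderate = 48-54 months.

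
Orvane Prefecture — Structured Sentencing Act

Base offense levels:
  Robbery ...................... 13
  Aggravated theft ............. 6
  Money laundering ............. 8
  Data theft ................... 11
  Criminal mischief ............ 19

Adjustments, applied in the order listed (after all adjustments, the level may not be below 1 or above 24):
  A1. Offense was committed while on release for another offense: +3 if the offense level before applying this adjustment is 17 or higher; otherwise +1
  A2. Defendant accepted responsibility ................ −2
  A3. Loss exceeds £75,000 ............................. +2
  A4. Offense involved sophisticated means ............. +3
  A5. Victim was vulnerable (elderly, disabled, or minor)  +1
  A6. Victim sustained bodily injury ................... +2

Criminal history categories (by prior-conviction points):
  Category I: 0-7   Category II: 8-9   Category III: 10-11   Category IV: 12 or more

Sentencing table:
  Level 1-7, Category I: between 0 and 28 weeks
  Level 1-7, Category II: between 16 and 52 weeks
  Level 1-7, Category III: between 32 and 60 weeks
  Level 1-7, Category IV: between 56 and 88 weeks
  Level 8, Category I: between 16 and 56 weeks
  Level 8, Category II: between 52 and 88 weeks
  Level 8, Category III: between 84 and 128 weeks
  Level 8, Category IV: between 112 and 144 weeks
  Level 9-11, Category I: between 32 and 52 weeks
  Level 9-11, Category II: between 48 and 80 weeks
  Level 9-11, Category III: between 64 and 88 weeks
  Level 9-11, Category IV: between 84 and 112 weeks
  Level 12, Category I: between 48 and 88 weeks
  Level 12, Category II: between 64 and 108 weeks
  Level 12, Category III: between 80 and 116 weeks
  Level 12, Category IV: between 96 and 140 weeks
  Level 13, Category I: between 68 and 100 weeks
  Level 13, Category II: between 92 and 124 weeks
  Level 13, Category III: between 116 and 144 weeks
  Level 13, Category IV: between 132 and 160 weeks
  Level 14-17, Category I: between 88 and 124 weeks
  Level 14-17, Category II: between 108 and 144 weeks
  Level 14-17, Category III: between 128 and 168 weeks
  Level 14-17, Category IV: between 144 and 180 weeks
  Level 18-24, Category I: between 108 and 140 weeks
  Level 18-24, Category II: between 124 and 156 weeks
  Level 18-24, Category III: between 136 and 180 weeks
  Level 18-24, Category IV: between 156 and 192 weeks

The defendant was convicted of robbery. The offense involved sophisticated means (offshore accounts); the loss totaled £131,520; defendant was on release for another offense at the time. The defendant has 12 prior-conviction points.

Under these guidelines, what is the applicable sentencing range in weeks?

156-192 weeks

Base offense level for robbery: 13.
A1 applies (level before this adjustment is 13 < 17, so +1): 13 + 1 = 14.
A2 does not apply.
A3 applies: 14 + 2 = 16.
A4 applies: 16 + 3 = 19.
Final offense level: 19.
Criminal history: 12 prior points → Category IV (12+).
Level 19 falls in the 18-24 band.
Grid: Level 18-24 × Category IV = 156-192 weeks.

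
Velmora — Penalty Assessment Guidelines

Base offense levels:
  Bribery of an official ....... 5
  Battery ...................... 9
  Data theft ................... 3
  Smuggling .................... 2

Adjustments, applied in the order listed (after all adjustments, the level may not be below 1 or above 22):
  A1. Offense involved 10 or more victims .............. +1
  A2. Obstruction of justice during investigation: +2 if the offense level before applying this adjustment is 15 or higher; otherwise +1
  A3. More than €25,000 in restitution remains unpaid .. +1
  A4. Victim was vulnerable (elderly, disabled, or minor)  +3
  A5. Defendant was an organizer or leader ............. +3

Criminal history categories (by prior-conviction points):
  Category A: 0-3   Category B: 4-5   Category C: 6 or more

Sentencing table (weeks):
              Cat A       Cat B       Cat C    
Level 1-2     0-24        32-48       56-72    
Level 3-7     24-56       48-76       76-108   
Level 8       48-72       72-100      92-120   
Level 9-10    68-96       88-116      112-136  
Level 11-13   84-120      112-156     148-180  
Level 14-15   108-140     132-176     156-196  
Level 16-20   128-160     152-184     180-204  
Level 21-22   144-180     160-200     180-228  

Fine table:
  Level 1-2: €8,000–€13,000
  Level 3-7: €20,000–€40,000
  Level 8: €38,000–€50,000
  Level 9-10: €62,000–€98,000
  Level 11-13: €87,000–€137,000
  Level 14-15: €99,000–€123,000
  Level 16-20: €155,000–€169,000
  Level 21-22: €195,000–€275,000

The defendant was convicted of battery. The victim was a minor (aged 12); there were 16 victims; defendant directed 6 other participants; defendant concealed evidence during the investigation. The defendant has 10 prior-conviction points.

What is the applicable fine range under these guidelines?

Base offense level for battery: 9.
A1 applies: 9 + 1 = 10.
A2 applies (level before this adjustment is 10 < 15, so +1): 10 + 1 = 11.
A4 applies: 11 + 3 = 14.
A5 applies: 14 + 3 = 17.
Final offense level: 17.
Level 17 falls in the 16-20 band.
Fine table: Level 16-20 → €155,000–€169,000.

€155,000–€169,000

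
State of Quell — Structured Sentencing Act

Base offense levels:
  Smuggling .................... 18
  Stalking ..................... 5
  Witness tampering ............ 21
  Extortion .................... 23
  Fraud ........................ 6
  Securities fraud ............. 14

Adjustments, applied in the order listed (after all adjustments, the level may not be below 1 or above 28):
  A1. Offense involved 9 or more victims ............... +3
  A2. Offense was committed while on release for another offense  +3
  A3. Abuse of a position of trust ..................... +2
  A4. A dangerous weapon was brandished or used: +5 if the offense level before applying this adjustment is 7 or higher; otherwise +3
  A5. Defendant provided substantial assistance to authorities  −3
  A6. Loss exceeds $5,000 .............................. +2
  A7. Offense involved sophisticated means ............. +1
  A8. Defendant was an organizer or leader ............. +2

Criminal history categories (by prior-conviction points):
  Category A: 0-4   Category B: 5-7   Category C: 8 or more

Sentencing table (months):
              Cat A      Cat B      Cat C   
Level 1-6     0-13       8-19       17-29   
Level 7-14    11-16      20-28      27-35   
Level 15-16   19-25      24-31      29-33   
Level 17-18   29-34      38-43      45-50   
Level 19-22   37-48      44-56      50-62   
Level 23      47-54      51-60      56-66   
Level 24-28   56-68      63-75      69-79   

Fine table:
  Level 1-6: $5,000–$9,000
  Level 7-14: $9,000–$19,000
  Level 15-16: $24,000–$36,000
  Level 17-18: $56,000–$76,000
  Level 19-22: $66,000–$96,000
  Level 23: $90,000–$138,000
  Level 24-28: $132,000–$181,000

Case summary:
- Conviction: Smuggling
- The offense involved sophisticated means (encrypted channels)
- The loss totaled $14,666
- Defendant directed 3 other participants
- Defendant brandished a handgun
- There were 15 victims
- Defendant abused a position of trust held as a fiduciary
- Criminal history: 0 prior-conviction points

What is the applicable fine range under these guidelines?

Base offense level for smuggling: 18.
A1 applies: 18 + 3 = 21.
A3 applies: 21 + 2 = 23.
A4 applies (level before this adjustment is 23 ≥ 7, so +5): 23 + 5 = 28.
A6 applies: 28 + 2 = 30.
A7 applies: 30 + 1 = 31.
A8 applies: 31 + 2 = 33.
Level 33 exceeds the maximum of 28; capped at 28.
Final offense level: 28.
Level 28 falls in the 24-28 band.
Fine table: Level 24-28 → $132,000–$181,000.

$132,000–$181,000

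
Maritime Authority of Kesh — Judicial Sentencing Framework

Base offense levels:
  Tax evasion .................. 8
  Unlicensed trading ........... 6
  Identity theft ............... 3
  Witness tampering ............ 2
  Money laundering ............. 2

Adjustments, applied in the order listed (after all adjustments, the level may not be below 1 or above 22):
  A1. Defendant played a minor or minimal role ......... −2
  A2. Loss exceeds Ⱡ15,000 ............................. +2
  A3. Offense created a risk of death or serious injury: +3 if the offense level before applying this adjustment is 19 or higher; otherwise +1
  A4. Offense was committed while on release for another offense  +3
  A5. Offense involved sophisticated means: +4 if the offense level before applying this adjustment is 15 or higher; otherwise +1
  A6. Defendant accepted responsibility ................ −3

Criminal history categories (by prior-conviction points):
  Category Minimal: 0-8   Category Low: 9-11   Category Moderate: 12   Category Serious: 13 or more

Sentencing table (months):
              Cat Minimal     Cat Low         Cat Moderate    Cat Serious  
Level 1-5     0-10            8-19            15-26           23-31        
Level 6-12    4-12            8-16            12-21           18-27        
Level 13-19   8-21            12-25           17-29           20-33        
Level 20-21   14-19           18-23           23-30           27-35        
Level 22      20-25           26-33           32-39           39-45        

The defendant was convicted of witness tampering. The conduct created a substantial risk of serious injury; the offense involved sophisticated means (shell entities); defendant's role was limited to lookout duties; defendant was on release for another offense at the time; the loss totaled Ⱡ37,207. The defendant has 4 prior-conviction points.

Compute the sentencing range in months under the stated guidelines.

Base offense level for witness tampering: 2.
A1 applies: 2 − 2 = 0.
A2 applies: 0 + 2 = 2.
A3 applies (level before this adjustment is 2 < 19, so +1): 2 + 1 = 3.
A4 applies: 3 + 3 = 6.
A5 applies (level before this adjustment is 6 < 15, so +1): 6 + 1 = 7.
Final offense level: 7.
Criminal history: 4 prior points → Category Minimal (0-8).
Level 7 falls in the 6-12 band.
Grid: Level 6-12 × Category Minimal = 4-12 months.

4-12 months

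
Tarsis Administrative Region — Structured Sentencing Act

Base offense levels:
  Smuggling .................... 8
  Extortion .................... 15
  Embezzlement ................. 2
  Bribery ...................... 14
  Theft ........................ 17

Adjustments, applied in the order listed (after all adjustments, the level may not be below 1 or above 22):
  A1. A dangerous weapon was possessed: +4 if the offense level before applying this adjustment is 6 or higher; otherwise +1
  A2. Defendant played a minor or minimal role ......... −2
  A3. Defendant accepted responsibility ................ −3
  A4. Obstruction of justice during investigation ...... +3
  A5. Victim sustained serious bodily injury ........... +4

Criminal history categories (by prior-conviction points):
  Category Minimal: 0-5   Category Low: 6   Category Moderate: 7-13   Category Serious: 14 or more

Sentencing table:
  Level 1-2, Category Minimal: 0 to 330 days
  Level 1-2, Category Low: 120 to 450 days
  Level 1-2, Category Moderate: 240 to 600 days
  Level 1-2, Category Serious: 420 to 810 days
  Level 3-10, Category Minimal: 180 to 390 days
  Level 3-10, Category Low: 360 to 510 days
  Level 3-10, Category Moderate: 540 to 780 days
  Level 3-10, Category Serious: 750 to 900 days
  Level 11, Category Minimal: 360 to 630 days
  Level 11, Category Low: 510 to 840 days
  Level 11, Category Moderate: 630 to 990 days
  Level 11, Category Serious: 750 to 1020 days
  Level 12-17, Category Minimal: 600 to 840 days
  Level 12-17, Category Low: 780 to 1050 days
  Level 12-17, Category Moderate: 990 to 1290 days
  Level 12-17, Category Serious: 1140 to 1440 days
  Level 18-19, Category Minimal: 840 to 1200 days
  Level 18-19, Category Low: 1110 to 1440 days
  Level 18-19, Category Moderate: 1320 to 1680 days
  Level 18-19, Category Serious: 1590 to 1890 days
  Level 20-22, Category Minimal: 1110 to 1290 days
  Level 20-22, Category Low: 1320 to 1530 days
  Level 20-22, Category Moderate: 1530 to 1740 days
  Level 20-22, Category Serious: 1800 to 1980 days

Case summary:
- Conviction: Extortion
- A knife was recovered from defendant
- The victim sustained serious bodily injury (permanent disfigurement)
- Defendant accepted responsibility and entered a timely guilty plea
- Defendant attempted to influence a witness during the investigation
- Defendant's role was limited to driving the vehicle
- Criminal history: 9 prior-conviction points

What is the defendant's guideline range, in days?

Base offense level for extortion: 15.
A1 applies (level before this adjustment is 15 ≥ 6, so +4): 15 + 4 = 19.
A2 applies: 19 − 2 = 17.
A3 applies: 17 − 3 = 14.
A4 applies: 14 + 3 = 17.
A5 applies: 17 + 4 = 21.
Final offense level: 21.
Criminal history: 9 prior points → Category Moderate (7-13).
Level 21 falls in the 20-22 band.
Grid: Level 20-22 × Category Moderate = 1530-1740 days.

1530-1740 days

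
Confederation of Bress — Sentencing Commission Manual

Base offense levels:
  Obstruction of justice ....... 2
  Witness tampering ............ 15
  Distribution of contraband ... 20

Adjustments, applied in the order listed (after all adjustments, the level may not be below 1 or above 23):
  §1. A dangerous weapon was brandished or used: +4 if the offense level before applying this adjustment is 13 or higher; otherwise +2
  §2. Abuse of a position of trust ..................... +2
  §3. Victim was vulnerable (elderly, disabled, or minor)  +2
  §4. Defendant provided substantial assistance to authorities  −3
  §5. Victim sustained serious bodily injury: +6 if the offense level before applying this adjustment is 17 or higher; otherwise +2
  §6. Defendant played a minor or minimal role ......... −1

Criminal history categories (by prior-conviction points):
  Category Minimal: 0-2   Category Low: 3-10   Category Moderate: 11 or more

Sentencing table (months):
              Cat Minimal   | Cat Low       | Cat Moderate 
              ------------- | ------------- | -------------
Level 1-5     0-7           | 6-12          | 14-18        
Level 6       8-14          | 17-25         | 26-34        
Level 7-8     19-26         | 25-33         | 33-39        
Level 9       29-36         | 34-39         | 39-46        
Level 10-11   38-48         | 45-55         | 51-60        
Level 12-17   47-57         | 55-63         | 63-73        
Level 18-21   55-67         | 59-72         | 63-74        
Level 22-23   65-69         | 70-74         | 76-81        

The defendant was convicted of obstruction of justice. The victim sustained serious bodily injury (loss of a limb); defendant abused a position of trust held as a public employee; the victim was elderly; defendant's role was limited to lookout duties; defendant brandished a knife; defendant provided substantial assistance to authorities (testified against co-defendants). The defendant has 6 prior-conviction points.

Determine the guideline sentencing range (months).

Base offense level for obstruction of justice: 2.
§1 applies (level before this adjustment is 2 < 13, so +2): 2 + 2 = 4.
§2 applies: 4 + 2 = 6.
§3 applies: 6 + 2 = 8.
§4 applies: 8 − 3 = 5.
§5 applies (level before this adjustment is 5 < 17, so +2): 5 + 2 = 7.
§6 applies: 7 − 1 = 6.
Final offense level: 6.
Criminal history: 6 prior points → Category Low (3-10).
Level 6 falls in the 6 band.
Grid: Level 6 × Category Low = 17-25 months.

17-25 months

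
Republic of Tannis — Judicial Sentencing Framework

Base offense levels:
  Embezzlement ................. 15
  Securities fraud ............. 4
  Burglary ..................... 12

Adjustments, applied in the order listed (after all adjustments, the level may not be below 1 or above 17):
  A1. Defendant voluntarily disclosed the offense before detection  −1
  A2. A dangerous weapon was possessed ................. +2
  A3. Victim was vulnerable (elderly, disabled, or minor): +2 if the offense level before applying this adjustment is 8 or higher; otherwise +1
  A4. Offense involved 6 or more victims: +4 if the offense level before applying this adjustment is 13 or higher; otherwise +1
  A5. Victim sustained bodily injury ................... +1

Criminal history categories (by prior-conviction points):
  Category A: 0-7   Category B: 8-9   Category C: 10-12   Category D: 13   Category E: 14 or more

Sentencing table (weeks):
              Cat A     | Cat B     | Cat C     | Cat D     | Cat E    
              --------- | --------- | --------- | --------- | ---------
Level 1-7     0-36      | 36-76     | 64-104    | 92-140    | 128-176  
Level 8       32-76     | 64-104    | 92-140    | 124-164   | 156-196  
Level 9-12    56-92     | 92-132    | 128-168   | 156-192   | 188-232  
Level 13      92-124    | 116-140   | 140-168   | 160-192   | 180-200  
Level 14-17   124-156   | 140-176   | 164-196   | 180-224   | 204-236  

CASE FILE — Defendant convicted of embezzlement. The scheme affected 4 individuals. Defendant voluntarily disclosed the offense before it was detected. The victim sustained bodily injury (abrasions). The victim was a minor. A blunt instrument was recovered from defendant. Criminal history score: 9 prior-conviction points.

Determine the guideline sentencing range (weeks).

Base offense level for embezzlement: 15.
A1 applies: 15 − 1 = 14.
A2 applies: 14 + 2 = 16.
A3 applies (level before this adjustment is 16 ≥ 8, so +2): 16 + 2 = 18.
A5 applies: 18 + 1 = 19.
Level 19 exceeds the maximum of 17; capped at 17.
Final offense level: 17.
Criminal history: 9 prior points → Category B (8-9).
Level 17 falls in the 14-17 band.
Grid: Level 14-17 × Category B = 140-176 weeks.

140-176 weeks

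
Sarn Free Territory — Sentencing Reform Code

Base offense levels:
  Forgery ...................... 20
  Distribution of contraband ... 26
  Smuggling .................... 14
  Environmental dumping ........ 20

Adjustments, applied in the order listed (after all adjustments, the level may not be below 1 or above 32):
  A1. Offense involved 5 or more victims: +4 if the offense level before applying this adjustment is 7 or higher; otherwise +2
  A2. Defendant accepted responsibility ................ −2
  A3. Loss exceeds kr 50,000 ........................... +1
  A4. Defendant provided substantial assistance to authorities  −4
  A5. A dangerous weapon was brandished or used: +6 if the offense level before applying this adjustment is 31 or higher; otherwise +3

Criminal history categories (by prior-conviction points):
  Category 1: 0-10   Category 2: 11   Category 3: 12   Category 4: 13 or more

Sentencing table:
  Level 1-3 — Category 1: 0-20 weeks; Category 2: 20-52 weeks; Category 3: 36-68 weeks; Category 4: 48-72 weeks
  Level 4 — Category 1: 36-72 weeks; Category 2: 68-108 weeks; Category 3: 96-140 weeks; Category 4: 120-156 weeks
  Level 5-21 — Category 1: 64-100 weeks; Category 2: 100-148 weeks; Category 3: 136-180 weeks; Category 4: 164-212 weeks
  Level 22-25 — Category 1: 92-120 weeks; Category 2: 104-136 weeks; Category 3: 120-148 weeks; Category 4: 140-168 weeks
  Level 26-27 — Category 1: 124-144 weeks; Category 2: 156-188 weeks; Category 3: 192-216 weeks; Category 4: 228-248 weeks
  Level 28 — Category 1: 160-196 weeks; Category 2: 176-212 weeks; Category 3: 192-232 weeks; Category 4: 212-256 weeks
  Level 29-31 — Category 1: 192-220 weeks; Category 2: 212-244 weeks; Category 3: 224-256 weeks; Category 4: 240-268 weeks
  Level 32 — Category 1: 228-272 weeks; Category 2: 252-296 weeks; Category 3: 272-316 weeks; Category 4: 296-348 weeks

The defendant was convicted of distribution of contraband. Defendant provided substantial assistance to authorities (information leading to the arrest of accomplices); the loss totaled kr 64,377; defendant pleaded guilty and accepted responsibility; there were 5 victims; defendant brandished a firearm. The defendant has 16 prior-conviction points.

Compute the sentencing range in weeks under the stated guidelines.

Base offense level for distribution of contraband: 26.
A1 applies (level before this adjustment is 26 ≥ 7, so +4): 26 + 4 = 30.
A2 applies: 30 − 2 = 28.
A3 applies: 28 + 1 = 29.
A4 applies: 29 − 4 = 25.
A5 applies (level before this adjustment is 25 < 31, so +3): 25 + 3 = 28.
Final offense level: 28.
Criminal history: 16 prior points → Category 4 (13+).
Level 28 falls in the 28 band.
Grid: Level 28 × Category 4 = 212-256 weeks.

212-256 weeks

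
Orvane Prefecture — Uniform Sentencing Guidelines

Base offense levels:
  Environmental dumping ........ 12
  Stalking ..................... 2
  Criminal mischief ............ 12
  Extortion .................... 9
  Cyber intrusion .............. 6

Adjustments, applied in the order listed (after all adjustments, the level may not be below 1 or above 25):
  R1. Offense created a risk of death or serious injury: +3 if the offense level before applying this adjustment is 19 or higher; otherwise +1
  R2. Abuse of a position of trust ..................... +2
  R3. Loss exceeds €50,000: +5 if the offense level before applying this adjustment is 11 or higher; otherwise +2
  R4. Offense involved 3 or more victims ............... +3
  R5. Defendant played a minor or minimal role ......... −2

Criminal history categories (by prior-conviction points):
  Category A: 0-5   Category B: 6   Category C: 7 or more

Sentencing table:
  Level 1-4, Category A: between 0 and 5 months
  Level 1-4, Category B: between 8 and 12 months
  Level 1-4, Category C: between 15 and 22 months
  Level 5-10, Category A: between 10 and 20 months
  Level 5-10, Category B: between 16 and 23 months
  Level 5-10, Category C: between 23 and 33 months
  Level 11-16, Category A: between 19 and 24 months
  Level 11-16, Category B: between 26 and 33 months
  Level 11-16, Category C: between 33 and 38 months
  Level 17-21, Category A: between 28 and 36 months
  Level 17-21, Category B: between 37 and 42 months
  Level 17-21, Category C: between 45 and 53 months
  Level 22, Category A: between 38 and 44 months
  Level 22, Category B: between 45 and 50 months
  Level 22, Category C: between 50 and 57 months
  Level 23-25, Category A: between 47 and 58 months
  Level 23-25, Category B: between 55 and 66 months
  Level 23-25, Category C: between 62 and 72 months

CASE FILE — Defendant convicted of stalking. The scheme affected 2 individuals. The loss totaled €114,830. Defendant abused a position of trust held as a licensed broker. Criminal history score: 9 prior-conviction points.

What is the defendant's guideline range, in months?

23-33 months

Base offense level for stalking: 2.
R2 applies: 2 + 2 = 4.
R3 applies (level before this adjustment is 4 < 11, so +2): 4 + 2 = 6.
R4 does not apply.
Final offense level: 6.
Criminal history: 9 prior points → Category C (7+).
Level 6 falls in the 5-10 band.
Grid: Level 5-10 × Category C = 23-33 months.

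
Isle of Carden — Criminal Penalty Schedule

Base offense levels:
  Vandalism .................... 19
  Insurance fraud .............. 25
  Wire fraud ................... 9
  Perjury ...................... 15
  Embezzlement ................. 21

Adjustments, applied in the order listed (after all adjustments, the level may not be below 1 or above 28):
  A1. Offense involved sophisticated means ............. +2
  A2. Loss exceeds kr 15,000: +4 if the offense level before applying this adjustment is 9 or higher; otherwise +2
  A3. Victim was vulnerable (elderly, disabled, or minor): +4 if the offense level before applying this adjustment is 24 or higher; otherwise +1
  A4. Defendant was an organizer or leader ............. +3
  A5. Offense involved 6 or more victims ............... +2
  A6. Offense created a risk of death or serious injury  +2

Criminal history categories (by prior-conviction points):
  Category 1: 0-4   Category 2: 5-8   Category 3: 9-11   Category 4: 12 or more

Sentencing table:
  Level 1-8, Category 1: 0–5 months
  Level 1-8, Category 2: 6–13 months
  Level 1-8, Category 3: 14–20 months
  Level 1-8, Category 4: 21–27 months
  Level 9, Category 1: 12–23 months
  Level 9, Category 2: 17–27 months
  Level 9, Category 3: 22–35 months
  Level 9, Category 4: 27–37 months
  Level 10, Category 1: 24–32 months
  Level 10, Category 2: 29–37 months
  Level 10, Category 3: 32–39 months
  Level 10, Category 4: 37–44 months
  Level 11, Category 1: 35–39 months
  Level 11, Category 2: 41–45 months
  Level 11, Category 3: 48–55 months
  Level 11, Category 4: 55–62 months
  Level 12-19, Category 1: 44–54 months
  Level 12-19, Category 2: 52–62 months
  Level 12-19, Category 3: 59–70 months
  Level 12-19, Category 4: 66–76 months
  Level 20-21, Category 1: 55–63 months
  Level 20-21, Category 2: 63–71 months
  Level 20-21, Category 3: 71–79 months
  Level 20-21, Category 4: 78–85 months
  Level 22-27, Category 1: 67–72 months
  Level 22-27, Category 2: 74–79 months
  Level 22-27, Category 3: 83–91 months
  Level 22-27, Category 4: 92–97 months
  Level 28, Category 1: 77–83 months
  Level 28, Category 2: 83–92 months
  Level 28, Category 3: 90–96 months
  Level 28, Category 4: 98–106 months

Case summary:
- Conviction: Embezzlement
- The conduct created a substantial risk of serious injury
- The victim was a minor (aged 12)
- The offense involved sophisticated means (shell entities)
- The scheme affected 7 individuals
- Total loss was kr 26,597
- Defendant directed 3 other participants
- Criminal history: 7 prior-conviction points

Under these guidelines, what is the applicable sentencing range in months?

Base offense level for embezzlement: 21.
A1 applies: 21 + 2 = 23.
A2 applies (level before this adjustment is 23 ≥ 9, so +4): 23 + 4 = 27.
A3 applies (level before this adjustment is 27 ≥ 24, so +4): 27 + 4 = 31.
A4 applies: 31 + 3 = 34.
A5 applies: 34 + 2 = 36.
A6 applies: 36 + 2 = 38.
Level 38 exceeds the maximum of 28; capped at 28.
Final offense level: 28.
Criminal history: 7 prior points → Category 2 (5-8).
Level 28 falls in the 28 band.
Grid: Level 28 × Category 2 = 83-92 months.

83-92 months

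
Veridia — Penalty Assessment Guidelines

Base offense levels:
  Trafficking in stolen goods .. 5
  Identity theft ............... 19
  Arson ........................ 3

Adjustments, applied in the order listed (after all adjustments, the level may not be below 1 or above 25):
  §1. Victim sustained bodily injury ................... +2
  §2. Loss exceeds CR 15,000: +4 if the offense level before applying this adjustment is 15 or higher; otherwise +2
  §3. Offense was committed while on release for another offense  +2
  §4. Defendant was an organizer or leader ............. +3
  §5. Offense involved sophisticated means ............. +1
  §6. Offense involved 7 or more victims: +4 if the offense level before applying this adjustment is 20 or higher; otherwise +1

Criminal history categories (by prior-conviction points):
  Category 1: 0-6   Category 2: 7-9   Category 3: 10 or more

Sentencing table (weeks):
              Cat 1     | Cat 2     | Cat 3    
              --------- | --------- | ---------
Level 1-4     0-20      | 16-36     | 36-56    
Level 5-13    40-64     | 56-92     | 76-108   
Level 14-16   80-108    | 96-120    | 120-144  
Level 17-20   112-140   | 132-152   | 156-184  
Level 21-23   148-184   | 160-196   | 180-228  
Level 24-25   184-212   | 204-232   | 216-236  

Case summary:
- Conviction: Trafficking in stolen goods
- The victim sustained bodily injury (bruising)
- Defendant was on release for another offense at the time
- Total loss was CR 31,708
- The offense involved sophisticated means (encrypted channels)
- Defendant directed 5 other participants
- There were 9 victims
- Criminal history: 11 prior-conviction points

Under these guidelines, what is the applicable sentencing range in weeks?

120-144 weeks

Base offense level for trafficking in stolen goods: 5.
§1 applies: 5 + 2 = 7.
§2 applies (level before this adjustment is 7 < 15, so +2): 7 + 2 = 9.
§3 applies: 9 + 2 = 11.
§4 applies: 11 + 3 = 14.
§5 applies: 14 + 1 = 15.
§6 applies (level before this adjustment is 15 < 20, so +1): 15 + 1 = 16.
Final offense level: 16.
Criminal history: 11 prior points → Category 3 (10+).
Level 16 falls in the 14-16 band.
Grid: Level 14-16 × Category 3 = 120-144 weeks.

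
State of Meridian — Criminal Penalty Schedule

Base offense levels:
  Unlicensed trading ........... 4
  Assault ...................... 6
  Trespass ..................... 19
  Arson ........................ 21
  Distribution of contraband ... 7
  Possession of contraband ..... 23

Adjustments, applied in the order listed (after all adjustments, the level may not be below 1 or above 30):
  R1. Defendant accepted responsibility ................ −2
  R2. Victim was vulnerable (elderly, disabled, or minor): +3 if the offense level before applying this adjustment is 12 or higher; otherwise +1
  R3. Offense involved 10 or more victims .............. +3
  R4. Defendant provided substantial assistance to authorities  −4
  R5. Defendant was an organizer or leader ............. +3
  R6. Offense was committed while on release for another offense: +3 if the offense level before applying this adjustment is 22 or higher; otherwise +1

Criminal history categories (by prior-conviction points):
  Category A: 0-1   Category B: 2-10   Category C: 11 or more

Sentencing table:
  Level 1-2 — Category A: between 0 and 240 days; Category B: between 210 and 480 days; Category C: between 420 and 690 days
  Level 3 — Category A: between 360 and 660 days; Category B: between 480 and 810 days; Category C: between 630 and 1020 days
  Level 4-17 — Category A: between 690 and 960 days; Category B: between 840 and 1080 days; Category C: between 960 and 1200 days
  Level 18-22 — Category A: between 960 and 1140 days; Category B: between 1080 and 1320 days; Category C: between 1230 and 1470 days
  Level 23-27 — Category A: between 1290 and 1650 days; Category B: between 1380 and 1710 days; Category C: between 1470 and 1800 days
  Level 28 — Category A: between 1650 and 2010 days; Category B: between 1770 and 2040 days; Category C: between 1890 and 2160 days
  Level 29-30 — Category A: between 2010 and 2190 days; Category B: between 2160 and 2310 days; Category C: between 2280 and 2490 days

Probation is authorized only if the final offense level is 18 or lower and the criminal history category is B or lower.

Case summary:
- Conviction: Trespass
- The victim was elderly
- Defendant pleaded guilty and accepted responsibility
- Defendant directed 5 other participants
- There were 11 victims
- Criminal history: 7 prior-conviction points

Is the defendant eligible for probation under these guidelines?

Base offense level for trespass: 19.
R1 applies: 19 − 2 = 17.
R2 applies (level before this adjustment is 17 ≥ 12, so +3): 17 + 3 = 20.
R3 applies: 20 + 3 = 23.
R5 applies: 23 + 3 = 26.
Final offense level: 26.
Criminal history: 7 prior points → Category B (2-10).
Level 26 falls in the 23-27 band.
Grid: Level 23-27 × Category B = 1380-1710 days.
Probation check: level 26 > 18 and category B ≤ B → not eligible.

No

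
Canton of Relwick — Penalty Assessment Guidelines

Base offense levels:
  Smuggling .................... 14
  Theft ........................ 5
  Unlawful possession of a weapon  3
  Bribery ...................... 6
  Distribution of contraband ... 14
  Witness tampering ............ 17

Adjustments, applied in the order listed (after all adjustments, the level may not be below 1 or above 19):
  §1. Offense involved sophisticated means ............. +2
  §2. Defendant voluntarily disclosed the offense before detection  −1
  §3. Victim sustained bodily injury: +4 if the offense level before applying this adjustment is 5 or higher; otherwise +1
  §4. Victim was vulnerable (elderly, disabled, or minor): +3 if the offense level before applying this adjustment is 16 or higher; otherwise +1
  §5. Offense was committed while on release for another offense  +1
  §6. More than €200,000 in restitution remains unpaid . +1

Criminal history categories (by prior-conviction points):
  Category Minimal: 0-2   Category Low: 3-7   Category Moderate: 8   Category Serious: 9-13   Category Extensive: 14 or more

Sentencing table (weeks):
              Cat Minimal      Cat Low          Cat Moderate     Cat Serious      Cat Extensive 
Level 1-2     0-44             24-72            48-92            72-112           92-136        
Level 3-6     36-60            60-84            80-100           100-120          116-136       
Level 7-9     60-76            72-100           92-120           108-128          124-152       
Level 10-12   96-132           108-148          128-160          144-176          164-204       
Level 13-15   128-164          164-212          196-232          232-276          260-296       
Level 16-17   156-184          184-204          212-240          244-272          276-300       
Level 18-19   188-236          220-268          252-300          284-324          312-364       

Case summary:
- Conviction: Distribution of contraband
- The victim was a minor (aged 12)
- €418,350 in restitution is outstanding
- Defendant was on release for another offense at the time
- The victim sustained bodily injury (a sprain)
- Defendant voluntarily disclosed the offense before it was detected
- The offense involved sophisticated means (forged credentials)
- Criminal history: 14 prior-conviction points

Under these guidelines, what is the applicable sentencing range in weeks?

312-364 weeks

Base offense level for distribution of contraband: 14.
§1 applies: 14 + 2 = 16.
§2 applies: 16 − 1 = 15.
§3 applies (level before this adjustment is 15 ≥ 5, so +4): 15 + 4 = 19.
§4 applies (level before this adjustment is 19 ≥ 16, so +3): 19 + 3 = 22.
§5 applies: 22 + 1 = 23.
§6 applies: 23 + 1 = 24.
Level 24 exceeds the maximum of 19; capped at 19.
Final offense level: 19.
Criminal history: 14 prior points → Category Extensive (14+).
Level 19 falls in the 18-19 band.
Grid: Level 18-19 × Category Extensive = 312-364 weeks.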